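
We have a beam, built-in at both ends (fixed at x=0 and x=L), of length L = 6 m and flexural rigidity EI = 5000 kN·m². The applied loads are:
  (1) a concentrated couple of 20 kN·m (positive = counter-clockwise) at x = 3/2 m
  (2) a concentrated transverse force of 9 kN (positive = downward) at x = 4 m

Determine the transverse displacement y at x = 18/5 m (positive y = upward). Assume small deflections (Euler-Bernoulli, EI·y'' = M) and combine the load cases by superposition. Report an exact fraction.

y(18/5) = 99/312500 m

Load 1 — applied couple M₀=20 kN·m at a=3/2 m (b=L-a=9/2):
  y_1 = (R_Ax³/6 - M_Ax²/2 - M₀(x-a)²/2)/EI  [x>a] with R_A=15/4, M_A=-15/4 = ((15/4)·(18/5)³/6 - (-15/4)·(18/5)²/2 - 20·((18/5)-(3/2))²/2)/5000 = 117/62500 m
Load 2 — point force P=9 kN at a=4 m (b=L-a=2):
  y_2 = -Pb²x²(3aL-(3a+b)x)/(6L³EI)  [x≤a] = -9·2²·(18/5)²·(3·4·6-(3·4+2)·(18/5))/(6·6³·5000) = -243/156250 m
Superposition: y = Σ y_i = 99/312500 m ≈ 0.000317 m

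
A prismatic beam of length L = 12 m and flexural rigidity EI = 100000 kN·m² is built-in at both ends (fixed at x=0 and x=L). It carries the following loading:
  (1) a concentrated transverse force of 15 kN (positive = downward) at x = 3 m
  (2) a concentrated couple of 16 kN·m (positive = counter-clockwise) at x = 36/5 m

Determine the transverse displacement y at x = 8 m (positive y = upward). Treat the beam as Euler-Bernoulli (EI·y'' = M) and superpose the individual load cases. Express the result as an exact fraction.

Load 1 — point force P=15 kN at a=3 m (b=L-a=9):
  y_1 = -Pa²(L-x)²(3bL-(3b+a)(L-x))/(6L³EI)  [x>a] = -15·3²·(12-8)²·(3·9·12-(3·9+3)·(12-8))/(6·12³·100000) = -17/40000 m
Load 2 — applied couple M₀=16 kN·m at a=36/5 m (b=L-a=24/5):
  y_2 = (R_Ax³/6 - M_Ax²/2 - M₀(x-a)²/2)/EI  [x>a] with R_A=48/25, M_A=128/25 = ((48/25)·8³/6 - (128/25)·8²/2 - 16·(8-(36/5))²/2)/100000 = -4/78125 m
Superposition: y = Σ y_i = -2381/5000000 m ≈ -0.000476 m

y(8) = -2381/5000000 m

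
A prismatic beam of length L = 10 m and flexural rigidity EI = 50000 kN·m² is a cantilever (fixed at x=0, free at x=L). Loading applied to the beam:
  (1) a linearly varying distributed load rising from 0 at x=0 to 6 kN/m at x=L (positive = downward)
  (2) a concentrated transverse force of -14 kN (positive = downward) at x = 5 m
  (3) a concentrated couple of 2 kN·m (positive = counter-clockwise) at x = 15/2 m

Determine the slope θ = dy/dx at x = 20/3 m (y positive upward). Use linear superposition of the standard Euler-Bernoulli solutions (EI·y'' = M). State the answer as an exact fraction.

Load 1 — triangular load w₀=6 kN/m (0→w₀ over full span):
  θ_1 = (w₀Lx²/4-w₀L²x/3-w₀x⁴/(24L))/EI = (6·10·(20/3)²/4-6·10²·(20/3)/3-6·(20/3)⁴/(24·10))/50000 = -29/2025 rad
Load 2 — point force P=-14 kN at a=5 m (b=L-a=5):
  θ_2 = -Pa²/(2EI)  [x>a] = -(-14)·5²/(2·50000) = 7/2000 rad
Load 3 — applied couple M₀=2 kN·m at a=15/2 m (b=L-a=5/2):
  θ_3 = M₀x/EI  [x≤a] = 2·(20/3)/50000 = 1/3750 rad
Superposition: θ = Σ θ_i = -8549/810000 rad ≈ -0.010554 rad

θ(20/3) = -8549/810000 rad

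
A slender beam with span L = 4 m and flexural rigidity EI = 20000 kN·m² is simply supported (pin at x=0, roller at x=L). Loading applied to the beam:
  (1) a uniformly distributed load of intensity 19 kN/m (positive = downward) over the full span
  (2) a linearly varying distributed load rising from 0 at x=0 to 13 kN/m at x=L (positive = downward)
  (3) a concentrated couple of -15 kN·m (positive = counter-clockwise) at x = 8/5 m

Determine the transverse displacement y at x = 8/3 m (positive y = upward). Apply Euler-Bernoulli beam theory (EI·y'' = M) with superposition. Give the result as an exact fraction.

Load 1 — uniform load w=19 kN/m over full span:
  y_1 = -wx(L³-2Lx²+x³)/(24EI) = -19·(8/3)·(4³-2·4·(8/3)²+(8/3)³)/(24·20000) = -418/151875 m
Load 2 — triangular load w₀=13 kN/m (0→w₀ over full span):
  y_2 = -w₀x(7L⁴-10L²x²+3x⁴)/(360LEI) = -13·(8/3)·(7·4⁴-10·4²·(8/3)²+3·(8/3)⁴)/(360·4·20000) = -442/455625 m
Load 3 — applied couple M₀=-15 kN·m at a=8/5 m (b=L-a=12/5):
  y_3 = (M₀x³/(6L)-M₀(x-a)²/2+C₁x)/EI  [x>a] with C₁=M₀(3b²-L²)/(6L)=-4/5 = ((-15)·(8/3)³/(6·4)-(-15)·((8/3)-(8/5))²/2+(-4/5)·(8/3))/20000 = -23/84375 m
Superposition: y = Σ y_i = -9101/2278125 m ≈ -0.003995 m

y(8/3) = -9101/2278125 m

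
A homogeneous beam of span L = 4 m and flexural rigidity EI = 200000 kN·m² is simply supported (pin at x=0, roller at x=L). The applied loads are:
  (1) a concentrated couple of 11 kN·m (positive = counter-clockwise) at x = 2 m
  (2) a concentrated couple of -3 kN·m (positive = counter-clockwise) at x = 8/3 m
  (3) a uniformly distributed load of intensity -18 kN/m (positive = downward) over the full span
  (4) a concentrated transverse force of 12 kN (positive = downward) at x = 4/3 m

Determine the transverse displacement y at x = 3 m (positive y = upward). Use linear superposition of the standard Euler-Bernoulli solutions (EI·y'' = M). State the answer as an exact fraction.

Load 1 — applied couple M₀=11 kN·m at a=2 m (b=L-a=2):
  y_1 = (M₀x³/(6L)-M₀(x-a)²/2+C₁x)/EI  [x>a] with C₁=M₀(3b²-L²)/(6L)=-11/6 = (11·3³/(6·4)-11·(3-2)²/2+(-11/6)·3)/200000 = 11/1600000 m
Load 2 — applied couple M₀=-3 kN·m at a=8/3 m (b=L-a=4/3):
  y_2 = (M₀x³/(6L)-M₀(x-a)²/2+C₁x)/EI  [x>a] with C₁=M₀(3b²-L²)/(6L)=4/3 = ((-3)·3³/(6·4)-(-3)·(3-(8/3))²/2+(4/3)·3)/200000 = 19/4800000 m
Load 3 — uniform load w=-18 kN/m over full span:
  y_3 = -wx(L³-2Lx²+x³)/(24EI) = -(-18)·3·(4³-2·4·3²+3³)/(24·200000) = 171/800000 m
Load 4 — point force P=12 kN at a=4/3 m (b=L-a=8/3):
  y_4 = -Pa(L-x)(2Lx-a²-x²)/(6LEI)  [x>a] = -12·(4/3)·(4-3)·(2·4·3-(4/3)²-3²)/(6·4·200000) = -119/2700000 m
Superposition: y = Σ y_i = 3899/21600000 m ≈ 0.000181 m

y(3) = 3899/21600000 m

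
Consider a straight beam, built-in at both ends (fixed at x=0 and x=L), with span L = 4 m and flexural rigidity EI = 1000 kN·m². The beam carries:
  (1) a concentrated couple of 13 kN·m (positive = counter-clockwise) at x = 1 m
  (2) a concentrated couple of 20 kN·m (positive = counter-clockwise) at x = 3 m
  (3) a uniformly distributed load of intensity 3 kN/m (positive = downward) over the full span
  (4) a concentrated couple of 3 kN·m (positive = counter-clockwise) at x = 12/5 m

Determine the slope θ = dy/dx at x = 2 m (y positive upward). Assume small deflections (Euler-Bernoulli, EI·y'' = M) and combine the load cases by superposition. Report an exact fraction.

Load 1 — applied couple M₀=13 kN·m at a=1 m (b=L-a=3):
  θ_1 = (R_Ax²/2 - M_Ax - M₀(x-a))/EI  [x>a] with R_A=117/32, M_A=-39/16 = ((117/32)·2²/2 - (-39/16)·2 - 13·(2-1))/1000 = -13/16000 rad
Load 2 — applied couple M₀=20 kN·m at a=3 m (b=L-a=1):
  θ_2 = (R_Ax²/2 - M_Ax)/EI  [x≤a] with R_A=45/8, M_A=25/4 = ((45/8)·2²/2 - (25/4)·2)/1000 = -1/800 rad
Load 3 — uniform load w=3 kN/m over full span:
  θ_3 = -wx(L-x)(L-2x)/(12EI) = -3·2·(4-2)·(4-2·2)/(12·1000) = 0 rad
Load 4 — applied couple M₀=3 kN·m at a=12/5 m (b=L-a=8/5):
  θ_4 = (R_Ax²/2 - M_Ax)/EI  [x≤a] with R_A=27/25, M_A=24/25 = ((27/25)·2²/2 - (24/25)·2)/1000 = 3/12500 rad
Superposition: θ = Σ θ_i = -729/400000 rad ≈ -0.001822 rad

θ(2) = -729/400000 rad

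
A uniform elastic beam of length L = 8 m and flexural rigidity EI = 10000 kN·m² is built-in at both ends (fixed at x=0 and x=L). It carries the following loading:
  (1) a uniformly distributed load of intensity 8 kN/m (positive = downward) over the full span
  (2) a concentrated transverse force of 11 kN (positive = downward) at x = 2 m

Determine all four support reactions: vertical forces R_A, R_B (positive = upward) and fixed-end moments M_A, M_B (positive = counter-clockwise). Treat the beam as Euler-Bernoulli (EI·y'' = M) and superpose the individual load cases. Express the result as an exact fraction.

R_A = 1321/32 kN, M_A = 1321/24 kN·m, R_B = 1079/32 kN, M_B = -1123/24 kN·m

Load 1 — uniform load w=8 kN/m over full span:
  R_A = wL/2 = 8·8/2 = 32 kN
  M_A = wL²/12 = 8·8²/12 = 128/3 kN·m
  R_B = wL/2 = 8·8/2 = 32 kN
  M_B = -wL²/12 = -8·8²/12 = -128/3 kN·m
Load 2 — point force P=11 kN at a=2 m (b=L-a=6):
  R_A = Pb²(3a+b)/L³ = 11·6²·(3·2+6)/8³ = 297/32 kN
  M_A = Pab²/L² = 11·2·6²/8² = 99/8 kN·m
  R_B = Pa²(a+3b)/L³ = 11·2²·(2+3·6)/8³ = 55/32 kN
  M_B = -Pa²b/L² = -11·2²·6/8² = -33/8 kN·m
Superposition: R_A = 1321/32 kN, M_A = 1321/24 kN·m, R_B = 1079/32 kN, M_B = -1123/24 kN·m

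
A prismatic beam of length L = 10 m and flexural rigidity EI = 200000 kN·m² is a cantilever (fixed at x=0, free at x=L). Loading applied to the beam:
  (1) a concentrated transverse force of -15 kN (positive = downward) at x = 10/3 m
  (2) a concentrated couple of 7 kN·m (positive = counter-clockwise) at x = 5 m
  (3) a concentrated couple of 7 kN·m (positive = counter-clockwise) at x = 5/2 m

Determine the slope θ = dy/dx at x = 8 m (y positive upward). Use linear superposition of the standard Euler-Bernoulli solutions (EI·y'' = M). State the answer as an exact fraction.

Load 1 — point force P=-15 kN at a=10/3 m (b=L-a=20/3):
  θ_1 = -Pa²/(2EI)  [x>a] = -(-15)·(10/3)²/(2·200000) = 1/2400 rad
Load 2 — applied couple M₀=7 kN·m at a=5 m (b=L-a=5):
  θ_2 = M₀a/EI  [x>a] = 7·5/200000 = 7/40000 rad
Load 3 — applied couple M₀=7 kN·m at a=5/2 m (b=L-a=15/2):
  θ_3 = M₀a/EI  [x>a] = 7·(5/2)/200000 = 7/80000 rad
Superposition: θ = Σ θ_i = 163/240000 rad ≈ 0.000679 rad

θ(8) = 163/240000 rad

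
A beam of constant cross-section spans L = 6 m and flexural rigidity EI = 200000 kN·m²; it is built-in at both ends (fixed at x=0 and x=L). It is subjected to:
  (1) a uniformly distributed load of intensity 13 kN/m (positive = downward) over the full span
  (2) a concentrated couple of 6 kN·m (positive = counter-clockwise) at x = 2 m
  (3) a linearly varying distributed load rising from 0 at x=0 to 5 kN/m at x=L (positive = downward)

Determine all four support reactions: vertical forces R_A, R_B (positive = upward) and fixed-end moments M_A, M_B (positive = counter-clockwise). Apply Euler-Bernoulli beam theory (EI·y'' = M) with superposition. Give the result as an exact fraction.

Load 1 — uniform load w=13 kN/m over full span:
  R_A = wL/2 = 13·6/2 = 39 kN
  M_A = wL²/12 = 13·6²/12 = 39 kN·m
  R_B = wL/2 = 13·6/2 = 39 kN
  M_B = -wL²/12 = -13·6²/12 = -39 kN·m
Load 2 — applied couple M₀=6 kN·m at a=2 m (b=L-a=4):
  R_A = 6M₀ab/L³ = 6·6·2·4/6³ = 4/3 kN
  M_A = M₀b(2a-b)/L² = 6·4·(2·2-4)/6² = 0 kN·m
  R_B = -6M₀ab/L³ = -6·6·2·4/6³ = -4/3 kN
  M_B = M₀a(2b-a)/L² = 6·2·(2·4-2)/6² = 2 kN·m
Load 3 — triangular load w₀=5 kN/m (0→w₀ over full span):
  R_A = 3w₀L/20 = 3·5·6/20 = 9/2 kN
  M_A = w₀L²/30 = 5·6²/30 = 6 kN·m
  R_B = 7w₀L/20 = 7·5·6/20 = 21/2 kN
  M_B = -w₀L²/20 = -5·6²/20 = -9 kN·m
Superposition: R_A = 269/6 kN, M_A = 45 kN·m, R_B = 289/6 kN, M_B = -46 kN·m

R_A = 269/6 kN, M_A = 45 kN·m, R_B = 289/6 kN, M_B = -46 kN·m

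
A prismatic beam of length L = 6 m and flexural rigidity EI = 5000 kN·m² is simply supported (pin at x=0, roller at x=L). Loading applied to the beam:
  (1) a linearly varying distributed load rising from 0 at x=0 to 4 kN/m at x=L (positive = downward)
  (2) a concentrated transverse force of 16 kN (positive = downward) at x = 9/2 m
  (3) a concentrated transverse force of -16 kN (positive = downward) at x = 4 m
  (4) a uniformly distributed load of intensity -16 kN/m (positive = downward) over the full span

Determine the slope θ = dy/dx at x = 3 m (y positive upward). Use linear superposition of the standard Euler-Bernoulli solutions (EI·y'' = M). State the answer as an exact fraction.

θ(3) = -199/900000 rad

Load 1 — triangular load w₀=4 kN/m (0→w₀ over full span):
  θ_1 = -w₀(7L⁴-30L²x²+15x⁴)/(360LEI) = -4·(7·6⁴-30·6²·3²+15·3⁴)/(360·6·5000) = -21/100000 rad
Load 2 — point force P=16 kN at a=9/2 m (b=L-a=3/2):
  θ_2 = -Pb(L²-b²-3x²)/(6LEI)  [x≤a] = -16·(3/2)·(6²-(3/2)²-3·3²)/(6·6·5000) = -9/10000 rad
Load 3 — point force P=-16 kN at a=4 m (b=L-a=2):
  θ_3 = -Pb(L²-b²-3x²)/(6LEI)  [x≤a] = -(-16)·2·(6²-2²-3·3²)/(6·6·5000) = 1/1125 rad
Load 4 — uniform load w=-16 kN/m over full span:
  θ_4 = -w(L³-6Lx²+4x³)/(24EI) = -(-16)·(6³-6·6·3²+4·3³)/(24·5000) = 0 rad
Superposition: θ = Σ θ_i = -199/900000 rad ≈ -0.000221 rad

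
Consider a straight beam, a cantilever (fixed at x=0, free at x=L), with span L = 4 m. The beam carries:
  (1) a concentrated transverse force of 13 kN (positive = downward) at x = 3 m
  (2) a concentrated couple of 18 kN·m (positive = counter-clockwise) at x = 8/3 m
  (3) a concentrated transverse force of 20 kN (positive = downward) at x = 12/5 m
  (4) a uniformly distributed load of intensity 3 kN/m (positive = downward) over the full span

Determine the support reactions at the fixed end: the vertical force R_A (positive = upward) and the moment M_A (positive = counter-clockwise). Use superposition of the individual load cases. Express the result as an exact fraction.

R_A = 45 kN, M_A = 93 kN·m

Load 1 — point force P=13 kN at a=3 m (b=L-a=1):
  R_A = P = 13 kN
  M_A = Pa = 13·3 = 39 kN·m
Load 2 — applied couple M₀=18 kN·m at a=8/3 m (b=L-a=4/3):
  R_A = 0 kN
  M_A = -M₀ = -18 kN·m
Load 3 — point force P=20 kN at a=12/5 m (b=L-a=8/5):
  R_A = P = 20 kN
  M_A = Pa = 20·(12/5) = 48 kN·m
Load 4 — uniform load w=3 kN/m over full span:
  R_A = wL = 3·4 = 12 kN
  M_A = wL²/2 = 3·4²/2 = 24 kN·m
Superposition: R_A = 45 kN, M_A = 93 kN·m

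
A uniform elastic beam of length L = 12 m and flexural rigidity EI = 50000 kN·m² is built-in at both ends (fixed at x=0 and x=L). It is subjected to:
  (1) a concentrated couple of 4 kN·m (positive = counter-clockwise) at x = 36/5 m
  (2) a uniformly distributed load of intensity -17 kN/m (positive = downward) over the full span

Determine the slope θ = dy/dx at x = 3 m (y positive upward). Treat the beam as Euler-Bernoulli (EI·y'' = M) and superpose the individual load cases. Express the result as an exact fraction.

θ(3) = 11391/2500000 rad

Load 1 — applied couple M₀=4 kN·m at a=36/5 m (b=L-a=24/5):
  θ_1 = (R_Ax²/2 - M_Ax)/EI  [x≤a] with R_A=12/25, M_A=32/25 = ((12/25)·3²/2 - (32/25)·3)/50000 = -21/625000 rad
Load 2 — uniform load w=-17 kN/m over full span:
  θ_2 = -wx(L-x)(L-2x)/(12EI) = -(-17)·3·(12-3)·(12-2·3)/(12·50000) = 459/100000 rad
Superposition: θ = Σ θ_i = 11391/2500000 rad ≈ 0.004556 rad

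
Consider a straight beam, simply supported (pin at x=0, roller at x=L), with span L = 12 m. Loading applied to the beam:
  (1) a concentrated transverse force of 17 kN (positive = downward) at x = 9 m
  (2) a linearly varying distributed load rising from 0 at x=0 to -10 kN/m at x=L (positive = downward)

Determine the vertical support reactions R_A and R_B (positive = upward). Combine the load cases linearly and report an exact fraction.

R_A = -63/4 kN, R_B = -109/4 kN

Load 1 — point force P=17 kN at a=9 m (b=L-a=3):
  R_A = Pb/L = 17·3/12 = 17/4 kN
  R_B = Pa/L = 17·9/12 = 51/4 kN
Load 2 — triangular load w₀=-10 kN/m (0→w₀ over full span):
  R_A = w₀L/6 = (-10)·12/6 = -20 kN
  R_B = w₀L/3 = (-10)·12/3 = -40 kN
Superposition: R_A = -63/4 kN, R_B = -109/4 kN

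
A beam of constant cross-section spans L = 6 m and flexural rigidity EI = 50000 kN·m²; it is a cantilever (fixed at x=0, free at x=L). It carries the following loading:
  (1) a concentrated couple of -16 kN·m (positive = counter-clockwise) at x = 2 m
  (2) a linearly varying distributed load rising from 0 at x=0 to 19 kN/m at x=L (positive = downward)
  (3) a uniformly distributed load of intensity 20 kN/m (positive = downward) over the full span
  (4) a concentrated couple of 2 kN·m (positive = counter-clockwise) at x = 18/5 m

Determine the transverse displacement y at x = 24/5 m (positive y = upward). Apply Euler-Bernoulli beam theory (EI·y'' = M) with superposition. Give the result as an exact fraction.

Load 1 — applied couple M₀=-16 kN·m at a=2 m (b=L-a=4):
  y_1 = M₀a(2x-a)/(2EI)  [x>a] = (-16)·2·(2·(24/5)-2)/(2·50000) = -38/15625 m
Load 2 — triangular load w₀=19 kN/m (0→w₀ over full span):
  y_2 = (w₀Lx³/12-w₀L²x²/6-w₀x⁵/(120L))/EI = (19·6·(24/5)³/12-19·6²·(24/5)²/6-19·(24/5)⁵/(120·6))/50000 = -1604664/48828125 m
Load 3 — uniform load w=20 kN/m over full span:
  y_3 = -wx²(x²-4Lx+6L²)/(24EI) = -20·(24/5)²·((24/5)²-4·6·(24/5)+6·6²)/(24·50000) = -18576/390625 m
Load 4 — applied couple M₀=2 kN·m at a=18/5 m (b=L-a=12/5):
  y_4 = M₀a(2x-a)/(2EI)  [x>a] = 2·(18/5)·(2·(24/5)-(18/5))/(2·50000) = 27/62500 m
Superposition: y = Σ y_i = -16097281/195312500 m ≈ -0.082418 m

y(24/5) = -16097281/195312500 m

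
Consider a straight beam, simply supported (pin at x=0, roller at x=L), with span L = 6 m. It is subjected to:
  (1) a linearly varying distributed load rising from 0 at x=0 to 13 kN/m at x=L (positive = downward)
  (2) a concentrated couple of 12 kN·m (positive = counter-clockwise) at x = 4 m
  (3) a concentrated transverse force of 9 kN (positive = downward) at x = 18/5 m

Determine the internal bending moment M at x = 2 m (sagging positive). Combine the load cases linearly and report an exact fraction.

M(2) = 1544/45 kN·m

Load 1 — triangular load w₀=13 kN/m (0→w₀ over full span):
  M_1 = w₀Lx/6 - w₀x³/(6L) = 13·6·2/6 - 13·2³/(6·6) = 208/9 kN·m
Load 2 — applied couple M₀=12 kN·m at a=4 m (b=L-a=2):
  M_2 = M₀x/L  [x≤a] = 12·2/6 = 4 kN·m
Load 3 — point force P=9 kN at a=18/5 m (b=L-a=12/5):
  M_3 = Pbx/L  [x≤a] = 9·(12/5)·2/6 = 36/5 kN·m
Superposition: M = Σ M_i = 1544/45 kN·m ≈ 34.311111 kN·m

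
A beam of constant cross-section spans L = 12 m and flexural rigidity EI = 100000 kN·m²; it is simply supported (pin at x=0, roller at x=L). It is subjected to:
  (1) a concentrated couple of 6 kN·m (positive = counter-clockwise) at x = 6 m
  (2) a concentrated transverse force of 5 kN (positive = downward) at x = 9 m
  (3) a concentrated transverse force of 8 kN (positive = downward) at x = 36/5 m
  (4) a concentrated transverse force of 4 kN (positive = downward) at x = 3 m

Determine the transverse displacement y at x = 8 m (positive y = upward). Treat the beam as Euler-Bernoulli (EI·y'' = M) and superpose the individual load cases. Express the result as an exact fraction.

Load 1 — applied couple M₀=6 kN·m at a=6 m (b=L-a=6):
  y_1 = (M₀x³/(6L)-M₀(x-a)²/2+C₁x)/EI  [x>a] with C₁=M₀(3b²-L²)/(6L)=-3 = (6·8³/(6·12)-6·(8-6)²/2+(-3)·8)/100000 = 1/15000 m
Load 2 — point force P=5 kN at a=9 m (b=L-a=3):
  y_2 = -Pbx(L²-b²-x²)/(6LEI)  [x≤a] = -5·3·8·(12²-3²-8²)/(6·12·100000) = -71/60000 m
Load 3 — point force P=8 kN at a=36/5 m (b=L-a=24/5):
  y_3 = -Pa(L-x)(2Lx-a²-x²)/(6LEI)  [x>a] = -8·(36/5)·(12-8)·(2·12·8-(36/5)²-8²)/(6·12·100000) = -952/390625 m
Load 4 — point force P=4 kN at a=3 m (b=L-a=9):
  y_4 = -Pa(L-x)(2Lx-a²-x²)/(6LEI)  [x>a] = -4·3·(12-8)·(2·12·8-3²-8²)/(6·12·100000) = -119/150000 m
Superposition: y = Σ y_i = -54339/12500000 m ≈ -0.004347 m

y(8) = -54339/12500000 m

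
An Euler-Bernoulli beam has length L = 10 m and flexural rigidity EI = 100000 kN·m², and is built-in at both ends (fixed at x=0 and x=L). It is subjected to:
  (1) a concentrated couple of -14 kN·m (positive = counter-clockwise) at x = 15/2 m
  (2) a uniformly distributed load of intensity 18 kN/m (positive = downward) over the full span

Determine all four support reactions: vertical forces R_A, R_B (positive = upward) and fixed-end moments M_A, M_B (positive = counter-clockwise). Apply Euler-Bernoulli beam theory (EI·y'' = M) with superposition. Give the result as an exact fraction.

Load 1 — applied couple M₀=-14 kN·m at a=15/2 m (b=L-a=5/2):
  R_A = 6M₀ab/L³ = 6·(-14)·(15/2)·(5/2)/10³ = -63/40 kN
  M_A = M₀b(2a-b)/L² = (-14)·(5/2)·(2·(15/2)-(5/2))/10² = -35/8 kN·m
  R_B = -6M₀ab/L³ = -6·(-14)·(15/2)·(5/2)/10³ = 63/40 kN
  M_B = M₀a(2b-a)/L² = (-14)·(15/2)·(2·(5/2)-(15/2))/10² = 21/8 kN·m
Load 2 — uniform load w=18 kN/m over full span:
  R_A = wL/2 = 18·10/2 = 90 kN
  M_A = wL²/12 = 18·10²/12 = 150 kN·m
  R_B = wL/2 = 18·10/2 = 90 kN
  M_B = -wL²/12 = -18·10²/12 = -150 kN·m
Superposition: R_A = 3537/40 kN, M_A = 1165/8 kN·m, R_B = 3663/40 kN, M_B = -1179/8 kN·m

R_A = 3537/40 kN, M_A = 1165/8 kN·m, R_B = 3663/40 kN, M_B = -1179/8 kN·m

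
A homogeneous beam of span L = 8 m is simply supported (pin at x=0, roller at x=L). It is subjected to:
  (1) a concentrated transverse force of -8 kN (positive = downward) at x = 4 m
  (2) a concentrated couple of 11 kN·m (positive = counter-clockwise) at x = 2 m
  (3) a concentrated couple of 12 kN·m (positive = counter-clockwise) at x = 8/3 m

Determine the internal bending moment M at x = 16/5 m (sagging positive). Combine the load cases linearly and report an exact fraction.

Load 1 — point force P=-8 kN at a=4 m (b=L-a=4):
  M_1 = Pbx/L  [x≤a] = (-8)·4·(16/5)/8 = -64/5 kN·m
Load 2 — applied couple M₀=11 kN·m at a=2 m (b=L-a=6):
  M_2 = M₀x/L - M₀  [x>a] = 11·(16/5)/8 - 11 = -33/5 kN·m
Load 3 — applied couple M₀=12 kN·m at a=8/3 m (b=L-a=16/3):
  M_3 = M₀x/L - M₀  [x>a] = 12·(16/5)/8 - 12 = -36/5 kN·m
Superposition: M = Σ M_i = -133/5 kN·m ≈ -26.600000 kN·m

M(16/5) = -133/5 kN·m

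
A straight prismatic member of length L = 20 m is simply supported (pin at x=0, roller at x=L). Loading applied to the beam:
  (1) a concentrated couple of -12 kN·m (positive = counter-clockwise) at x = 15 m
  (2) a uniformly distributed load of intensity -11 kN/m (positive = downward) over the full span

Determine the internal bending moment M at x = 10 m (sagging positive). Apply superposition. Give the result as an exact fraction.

Load 1 — applied couple M₀=-12 kN·m at a=15 m (b=L-a=5):
  M_1 = M₀x/L  [x≤a] = (-12)·10/20 = -6 kN·m
Load 2 — uniform load w=-11 kN/m over full span:
  M_2 = wx(L-x)/2 = (-11)·10·(20-10)/2 = -550 kN·m
Superposition: M = Σ M_i = -556 kN·m ≈ -556.000000 kN·m

M(10) = -556 kN·m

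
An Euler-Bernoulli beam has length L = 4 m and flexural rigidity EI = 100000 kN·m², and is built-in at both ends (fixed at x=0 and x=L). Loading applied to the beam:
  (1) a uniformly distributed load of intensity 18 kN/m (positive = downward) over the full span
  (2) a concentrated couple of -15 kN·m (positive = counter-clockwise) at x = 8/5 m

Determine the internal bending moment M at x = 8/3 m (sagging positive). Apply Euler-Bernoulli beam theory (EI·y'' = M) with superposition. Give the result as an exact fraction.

M(8/3) = 52/5 kN·m

Load 1 — uniform load w=18 kN/m over full span:
  M_1 = wLx/2 - wL²/12 - wx²/2 = 18·4·(8/3)/2 - 18·4²/12 - 18·(8/3)²/2 = 8 kN·m
Load 2 — applied couple M₀=-15 kN·m at a=8/5 m (b=L-a=12/5):
  M_2 = R_Ax - M_A - M₀  [x>a] with R_A=-27/5, M_A=-9/5 = (-27/5)·(8/3) - (-9/5) - (-15) = 12/5 kN·m
Superposition: M = Σ M_i = 52/5 kN·m ≈ 10.400000 kN·m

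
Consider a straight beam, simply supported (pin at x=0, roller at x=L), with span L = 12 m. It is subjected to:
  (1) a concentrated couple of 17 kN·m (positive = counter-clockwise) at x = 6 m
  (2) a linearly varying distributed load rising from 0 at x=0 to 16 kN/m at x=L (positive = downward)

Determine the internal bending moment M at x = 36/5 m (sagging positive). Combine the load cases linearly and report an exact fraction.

Load 1 — applied couple M₀=17 kN·m at a=6 m (b=L-a=6):
  M_1 = M₀x/L - M₀  [x>a] = 17·(36/5)/12 - 17 = -34/5 kN·m
Load 2 — triangular load w₀=16 kN/m (0→w₀ over full span):
  M_2 = w₀Lx/6 - w₀x³/(6L) = 16·12·(36/5)/6 - 16·(36/5)³/(6·12) = 18432/125 kN·m
Superposition: M = Σ M_i = 17582/125 kN·m ≈ 140.656000 kN·m

M(36/5) = 17582/125 kN·m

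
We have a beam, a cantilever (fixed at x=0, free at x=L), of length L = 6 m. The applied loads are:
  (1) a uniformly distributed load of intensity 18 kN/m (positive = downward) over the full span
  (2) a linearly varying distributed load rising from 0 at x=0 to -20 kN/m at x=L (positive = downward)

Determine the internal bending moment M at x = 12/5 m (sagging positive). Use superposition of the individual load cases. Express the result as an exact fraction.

Load 1 — uniform load w=18 kN/m over full span:
  M_1 = -w(L-x)²/2 = -18·(6-(12/5))²/2 = -2916/25 kN·m
Load 2 — triangular load w₀=-20 kN/m (0→w₀ over full span):
  M_2 = w₀Lx/2 - w₀L²/3 - w₀x³/(6L) = (-20)·6·(12/5)/2 - (-20)·6²/3 - (-20)·(12/5)³/(6·6) = 2592/25 kN·m
Superposition: M = Σ M_i = -324/25 kN·m ≈ -12.960000 kN·m

M(12/5) = -324/25 kN·m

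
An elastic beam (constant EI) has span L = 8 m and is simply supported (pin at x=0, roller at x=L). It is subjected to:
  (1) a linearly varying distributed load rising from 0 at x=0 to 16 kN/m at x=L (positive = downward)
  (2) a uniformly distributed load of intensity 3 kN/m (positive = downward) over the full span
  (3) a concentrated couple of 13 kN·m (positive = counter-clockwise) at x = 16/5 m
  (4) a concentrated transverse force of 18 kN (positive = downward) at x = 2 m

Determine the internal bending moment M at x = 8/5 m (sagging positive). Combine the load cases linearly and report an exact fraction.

M(8/5) = 9041/125 kN·m

Load 1 — triangular load w₀=16 kN/m (0→w₀ over full span):
  M_1 = w₀Lx/6 - w₀x³/(6L) = 16·8·(8/5)/6 - 16·(8/5)³/(6·8) = 4096/125 kN·m
Load 2 — uniform load w=3 kN/m over full span:
  M_2 = wx(L-x)/2 = 3·(8/5)·(8-(8/5))/2 = 384/25 kN·m
Load 3 — applied couple M₀=13 kN·m at a=16/5 m (b=L-a=24/5):
  M_3 = M₀x/L  [x≤a] = 13·(8/5)/8 = 13/5 kN·m
Load 4 — point force P=18 kN at a=2 m (b=L-a=6):
  M_4 = Pbx/L  [x≤a] = 18·6·(8/5)/8 = 108/5 kN·m
Superposition: M = Σ M_i = 9041/125 kN·m ≈ 72.328000 kN·m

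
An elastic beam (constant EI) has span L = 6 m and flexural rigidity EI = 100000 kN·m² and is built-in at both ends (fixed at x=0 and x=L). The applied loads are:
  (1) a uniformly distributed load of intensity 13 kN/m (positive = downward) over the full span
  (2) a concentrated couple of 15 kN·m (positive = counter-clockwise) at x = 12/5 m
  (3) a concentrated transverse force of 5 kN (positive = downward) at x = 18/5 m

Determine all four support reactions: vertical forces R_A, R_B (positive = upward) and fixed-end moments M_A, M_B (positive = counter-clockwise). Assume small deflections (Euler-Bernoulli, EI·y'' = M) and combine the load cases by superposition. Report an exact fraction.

Load 1 — uniform load w=13 kN/m over full span:
  R_A = wL/2 = 13·6/2 = 39 kN
  M_A = wL²/12 = 13·6²/12 = 39 kN·m
  R_B = wL/2 = 13·6/2 = 39 kN
  M_B = -wL²/12 = -13·6²/12 = -39 kN·m
Load 2 — applied couple M₀=15 kN·m at a=12/5 m (b=L-a=18/5):
  R_A = 6M₀ab/L³ = 6·15·(12/5)·(18/5)/6³ = 18/5 kN
  M_A = M₀b(2a-b)/L² = 15·(18/5)·(2·(12/5)-(18/5))/6² = 9/5 kN·m
  R_B = -6M₀ab/L³ = -6·15·(12/5)·(18/5)/6³ = -18/5 kN
  M_B = M₀a(2b-a)/L² = 15·(12/5)·(2·(18/5)-(12/5))/6² = 24/5 kN·m
Load 3 — point force P=5 kN at a=18/5 m (b=L-a=12/5):
  R_A = Pb²(3a+b)/L³ = 5·(12/5)²·(3·(18/5)+(12/5))/6³ = 44/25 kN
  M_A = Pab²/L² = 5·(18/5)·(12/5)²/6² = 72/25 kN·m
  R_B = Pa²(a+3b)/L³ = 5·(18/5)²·((18/5)+3·(12/5))/6³ = 81/25 kN
  M_B = -Pa²b/L² = -5·(18/5)²·(12/5)/6² = -108/25 kN·m
Superposition: R_A = 1109/25 kN, M_A = 1092/25 kN·m, R_B = 966/25 kN, M_B = -963/25 kN·m

R_A = 1109/25 kN, M_A = 1092/25 kN·m, R_B = 966/25 kN, M_B = -963/25 kN·m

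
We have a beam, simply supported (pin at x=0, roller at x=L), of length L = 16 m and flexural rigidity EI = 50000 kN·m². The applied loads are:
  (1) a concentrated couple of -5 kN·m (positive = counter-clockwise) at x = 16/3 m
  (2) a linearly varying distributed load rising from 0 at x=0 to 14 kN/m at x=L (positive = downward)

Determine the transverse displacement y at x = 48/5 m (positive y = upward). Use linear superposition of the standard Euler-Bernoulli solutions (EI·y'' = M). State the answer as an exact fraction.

y(48/5) = -51301472/439453125 m

Load 1 — applied couple M₀=-5 kN·m at a=16/3 m (b=L-a=32/3):
  y_1 = (M₀x³/(6L)-M₀(x-a)²/2+C₁x)/EI  [x>a] with C₁=M₀(3b²-L²)/(6L)=-40/9 = ((-5)·(48/5)³/(6·16)-(-5)·((48/5)-(16/3))²/2+(-40/9)·(48/5))/50000 = -608/703125 m
Load 2 — triangular load w₀=14 kN/m (0→w₀ over full span):
  y_2 = -w₀x(7L⁴-10L²x²+3x⁴)/(360LEI) = -14·(48/5)·(7·16⁴-10·16²·(48/5)²+3·(48/5)⁴)/(360·16·50000) = -16973824/146484375 m
Superposition: y = Σ y_i = -51301472/439453125 m ≈ -0.116739 m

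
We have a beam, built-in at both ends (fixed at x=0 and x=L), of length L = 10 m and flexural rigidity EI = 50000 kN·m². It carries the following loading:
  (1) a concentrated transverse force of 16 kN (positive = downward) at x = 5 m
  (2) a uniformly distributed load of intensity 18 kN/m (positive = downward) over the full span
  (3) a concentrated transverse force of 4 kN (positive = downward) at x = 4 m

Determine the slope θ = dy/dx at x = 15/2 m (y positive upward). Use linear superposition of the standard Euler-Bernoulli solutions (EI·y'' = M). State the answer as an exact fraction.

θ(15/2) = 6833/2000000 rad

Load 1 — point force P=16 kN at a=5 m (b=L-a=5):
  θ_1 = Pa²(L-x)(2bL-(3b+a)(L-x))/(2L³EI)  [x>a] = 16·5²·(10-(15/2))·(2·5·10-(3·5+5)·(10-(15/2)))/(2·10³·50000) = 1/2000 rad
Load 2 — uniform load w=18 kN/m over full span:
  θ_2 = -wx(L-x)(L-2x)/(12EI) = -18·(15/2)·(10-(15/2))·(10-2·(15/2))/(12·50000) = 9/3200 rad
Load 3 — point force P=4 kN at a=4 m (b=L-a=6):
  θ_3 = Pa²(L-x)(2bL-(3b+a)(L-x))/(2L³EI)  [x>a] = 4·4²·(10-(15/2))·(2·6·10-(3·6+4)·(10-(15/2)))/(2·10³·50000) = 13/125000 rad
Superposition: θ = Σ θ_i = 6833/2000000 rad ≈ 0.003416 rad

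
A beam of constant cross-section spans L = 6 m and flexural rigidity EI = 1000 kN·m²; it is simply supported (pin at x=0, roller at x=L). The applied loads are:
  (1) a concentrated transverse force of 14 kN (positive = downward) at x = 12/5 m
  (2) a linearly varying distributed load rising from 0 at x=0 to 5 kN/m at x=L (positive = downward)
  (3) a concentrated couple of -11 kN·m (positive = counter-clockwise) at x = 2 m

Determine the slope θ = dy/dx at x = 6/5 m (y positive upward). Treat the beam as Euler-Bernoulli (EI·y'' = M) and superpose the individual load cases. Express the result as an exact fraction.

θ(6/5) = -73/1500 rad

Load 1 — point force P=14 kN at a=12/5 m (b=L-a=18/5):
  θ_1 = -Pb(L²-b²-3x²)/(6LEI)  [x≤a] = -14·(18/5)·(6²-(18/5)²-3·(6/5)²)/(6·6·1000) = -819/31250 rad
Load 2 — triangular load w₀=5 kN/m (0→w₀ over full span):
  θ_2 = -w₀(7L⁴-30L²x²+15x⁴)/(360LEI) = -5·(7·6⁴-30·6²·(6/5)²+15·(6/5)⁴)/(360·6·1000) = -273/15625 rad
Load 3 — applied couple M₀=-11 kN·m at a=2 m (b=L-a=4):
  θ_3 = (M₀x²/(2L)+C₁)/EI  [x≤a] with C₁=M₀(3b²-L²)/(6L)=-11/3 = ((-11)·(6/5)²/(2·6)+(-11/3))/1000 = -187/37500 rad
Superposition: θ = Σ θ_i = -73/1500 rad ≈ -0.048667 rad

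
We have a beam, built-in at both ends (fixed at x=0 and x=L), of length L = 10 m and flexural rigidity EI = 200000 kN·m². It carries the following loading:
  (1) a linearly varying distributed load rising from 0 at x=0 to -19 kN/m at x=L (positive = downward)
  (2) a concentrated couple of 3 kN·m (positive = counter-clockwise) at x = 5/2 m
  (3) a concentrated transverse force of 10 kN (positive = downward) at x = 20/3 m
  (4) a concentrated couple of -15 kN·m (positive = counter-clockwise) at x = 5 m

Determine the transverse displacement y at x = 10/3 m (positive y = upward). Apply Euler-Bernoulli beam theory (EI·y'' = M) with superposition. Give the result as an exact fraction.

Load 1 — triangular load w₀=-19 kN/m (0→w₀ over full span):
  y_1 = -w₀x²(L-x)²(x+2L)/(120LEI) = -(-19)·(10/3)²·(10-(10/3))²·((10/3)+2·10)/(120·10·200000) = 133/145800 m
Load 2 — applied couple M₀=3 kN·m at a=5/2 m (b=L-a=15/2):
  y_2 = (R_Ax³/6 - M_Ax²/2 - M₀(x-a)²/2)/EI  [x>a] with R_A=27/80, M_A=-9/16 = ((27/80)·(10/3)³/6 - (-9/16)·(10/3)²/2 - 3·((10/3)-(5/2))²/2)/200000 = 1/48000 m
Load 3 — point force P=10 kN at a=20/3 m (b=L-a=10/3):
  y_3 = -Pb²x²(3aL-(3a+b)x)/(6L³EI)  [x≤a] = -10·(10/3)²·(10/3)²·(3·(20/3)·10-(3·(20/3)+(10/3))·(10/3))/(6·10³·200000) = -11/87480 m
Load 4 — applied couple M₀=-15 kN·m at a=5 m (b=L-a=5):
  y_4 = (R_Ax³/6 - M_Ax²/2)/EI  [x≤a] with R_A=-9/4, M_A=-15/4 = ((-9/4)·(10/3)³/6 - (-15/4)·(10/3)²/2)/200000 = 1/28800 m
Superposition: y = Σ y_i = 3683/4374000 m ≈ 0.000842 m

y(10/3) = 3683/4374000 m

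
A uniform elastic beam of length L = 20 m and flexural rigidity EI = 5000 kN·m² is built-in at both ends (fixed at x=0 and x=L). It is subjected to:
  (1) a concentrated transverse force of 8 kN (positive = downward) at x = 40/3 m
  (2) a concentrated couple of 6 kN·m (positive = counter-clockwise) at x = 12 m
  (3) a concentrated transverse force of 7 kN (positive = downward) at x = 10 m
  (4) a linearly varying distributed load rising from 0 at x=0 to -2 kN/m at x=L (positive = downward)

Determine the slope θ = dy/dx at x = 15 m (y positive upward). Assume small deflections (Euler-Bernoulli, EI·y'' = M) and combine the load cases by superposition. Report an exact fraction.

θ(15) = 18671/3600000 rad

Load 1 — point force P=8 kN at a=40/3 m (b=L-a=20/3):
  θ_1 = Pa²(L-x)(2bL-(3b+a)(L-x))/(2L³EI)  [x>a] = 8·(40/3)²·(20-15)·(2·(20/3)·20-(3·(20/3)+(40/3))·(20-15))/(2·20³·5000) = 2/225 rad
Load 2 — applied couple M₀=6 kN·m at a=12 m (b=L-a=8):
  θ_2 = (R_Ax²/2 - M_Ax - M₀(x-a))/EI  [x>a] with R_A=54/125, M_A=48/25 = ((54/125)·15²/2 - (48/25)·15 - 6·(15-12))/5000 = 9/25000 rad
Load 3 — point force P=7 kN at a=10 m (b=L-a=10):
  θ_3 = Pa²(L-x)(2bL-(3b+a)(L-x))/(2L³EI)  [x>a] = 7·10²·(20-15)·(2·10·20-(3·10+10)·(20-15))/(2·20³·5000) = 7/800 rad
Load 4 — triangular load w₀=-2 kN/m (0→w₀ over full span):
  θ_4 = -w₀(2x(L-x)(L-2x)(x+2L)+x²(L-x)²)/(120LEI) = -(-2)·(2·15·(20-15)·(20-2·15)·(15+2·20)+15²·(20-15)²)/(120·20·5000) = -41/3200 rad
Superposition: θ = Σ θ_i = 18671/3600000 rad ≈ 0.005186 rad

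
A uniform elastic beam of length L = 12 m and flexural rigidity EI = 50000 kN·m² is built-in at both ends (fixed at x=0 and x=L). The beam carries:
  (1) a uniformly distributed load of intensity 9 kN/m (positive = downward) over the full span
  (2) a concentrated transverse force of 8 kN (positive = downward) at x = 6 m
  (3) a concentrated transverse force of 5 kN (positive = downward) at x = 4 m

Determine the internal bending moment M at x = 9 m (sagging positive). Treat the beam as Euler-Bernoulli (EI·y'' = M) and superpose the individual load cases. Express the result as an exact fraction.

M(9) = 233/18 kN·m

Load 1 — uniform load w=9 kN/m over full span:
  M_1 = wLx/2 - wL²/12 - wx²/2 = 9·12·9/2 - 9·12²/12 - 9·9²/2 = 27/2 kN·m
Load 2 — point force P=8 kN at a=6 m (b=L-a=6):
  M_2 = Pa²(a+3b)(L-x)/L³ - Pa²b/L²  [x>a] = 8·6²·(6+3·6)·(12-9)/12³ - 8·6²·6/12² = 0 kN·m
Load 3 — point force P=5 kN at a=4 m (b=L-a=8):
  M_3 = Pa²(a+3b)(L-x)/L³ - Pa²b/L²  [x>a] = 5·4²·(4+3·8)·(12-9)/12³ - 5·4²·8/12² = -5/9 kN·m
Superposition: M = Σ M_i = 233/18 kN·m ≈ 12.944444 kN·m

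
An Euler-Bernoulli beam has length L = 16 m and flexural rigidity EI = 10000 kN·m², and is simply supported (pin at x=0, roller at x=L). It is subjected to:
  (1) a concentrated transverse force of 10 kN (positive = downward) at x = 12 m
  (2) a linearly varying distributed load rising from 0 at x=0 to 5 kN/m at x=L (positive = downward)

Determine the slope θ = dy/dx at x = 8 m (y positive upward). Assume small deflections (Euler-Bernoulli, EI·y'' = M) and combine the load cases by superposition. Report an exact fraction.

Load 1 — point force P=10 kN at a=12 m (b=L-a=4):
  θ_1 = -Pb(L²-b²-3x²)/(6LEI)  [x≤a] = -10·4·(16²-4²-3·8²)/(6·16·10000) = -1/500 rad
Load 2 — triangular load w₀=5 kN/m (0→w₀ over full span):
  θ_2 = -w₀(7L⁴-30L²x²+15x⁴)/(360LEI) = -5·(7·16⁴-30·16²·8²+15·8⁴)/(360·16·10000) = -14/5625 rad
Superposition: θ = Σ θ_i = -101/22500 rad ≈ -0.004489 rad

θ(8) = -101/22500 rad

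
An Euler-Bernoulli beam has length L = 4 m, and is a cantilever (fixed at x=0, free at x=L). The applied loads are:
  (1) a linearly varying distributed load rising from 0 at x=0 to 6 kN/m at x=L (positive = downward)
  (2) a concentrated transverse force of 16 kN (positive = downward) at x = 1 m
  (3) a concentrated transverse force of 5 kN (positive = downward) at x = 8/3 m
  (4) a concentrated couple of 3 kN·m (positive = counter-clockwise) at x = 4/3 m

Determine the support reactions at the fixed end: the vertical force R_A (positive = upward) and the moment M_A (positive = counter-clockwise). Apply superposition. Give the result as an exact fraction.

Load 1 — triangular load w₀=6 kN/m (0→w₀ over full span):
  R_A = w₀L/2 = 6·4/2 = 12 kN
  M_A = w₀L²/3 = 6·4²/3 = 32 kN·m
Load 2 — point force P=16 kN at a=1 m (b=L-a=3):
  R_A = P = 16 kN
  M_A = Pa = 16·1 = 16 kN·m
Load 3 — point force P=5 kN at a=8/3 m (b=L-a=4/3):
  R_A = P = 5 kN
  M_A = Pa = 5·(8/3) = 40/3 kN·m
Load 4 — applied couple M₀=3 kN·m at a=4/3 m (b=L-a=8/3):
  R_A = 0 kN
  M_A = -M₀ = -3 kN·m
Superposition: R_A = 33 kN, M_A = 175/3 kN·m

R_A = 33 kN, M_A = 175/3 kN·m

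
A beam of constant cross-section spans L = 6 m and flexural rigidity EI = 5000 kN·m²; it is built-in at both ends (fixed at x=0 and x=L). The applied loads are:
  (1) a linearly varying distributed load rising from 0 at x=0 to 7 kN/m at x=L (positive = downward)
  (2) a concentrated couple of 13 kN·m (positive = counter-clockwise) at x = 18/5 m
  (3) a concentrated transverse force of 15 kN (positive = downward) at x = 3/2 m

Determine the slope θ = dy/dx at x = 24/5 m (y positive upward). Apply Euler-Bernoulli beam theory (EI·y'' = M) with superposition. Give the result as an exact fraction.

θ(24/5) = 51003/25000000 rad

Load 1 — triangular load w₀=7 kN/m (0→w₀ over full span):
  θ_1 = -w₀(2x(L-x)(L-2x)(x+2L)+x²(L-x)²)/(120LEI) = -7·(2·(24/5)·(6-(24/5))·(6-2·(24/5))·((24/5)+2·6)+(24/5)²·(6-(24/5))²)/(120·6·5000) = 504/390625 rad
Load 2 — applied couple M₀=13 kN·m at a=18/5 m (b=L-a=12/5):
  θ_2 = (R_Ax²/2 - M_Ax - M₀(x-a))/EI  [x>a] with R_A=78/25, M_A=104/25 = ((78/25)·(24/5)²/2 - (104/25)·(24/5) - 13·((24/5)-(18/5)))/5000 = 117/1562500 rad
Load 3 — point force P=15 kN at a=3/2 m (b=L-a=9/2):
  θ_3 = Pa²(L-x)(2bL-(3b+a)(L-x))/(2L³EI)  [x>a] = 15·(3/2)²·(6-(24/5))·(2·(9/2)·6-(3·(9/2)+(3/2))·(6-(24/5)))/(2·6³·5000) = 27/40000 rad
Superposition: θ = Σ θ_i = 51003/25000000 rad ≈ 0.002040 rad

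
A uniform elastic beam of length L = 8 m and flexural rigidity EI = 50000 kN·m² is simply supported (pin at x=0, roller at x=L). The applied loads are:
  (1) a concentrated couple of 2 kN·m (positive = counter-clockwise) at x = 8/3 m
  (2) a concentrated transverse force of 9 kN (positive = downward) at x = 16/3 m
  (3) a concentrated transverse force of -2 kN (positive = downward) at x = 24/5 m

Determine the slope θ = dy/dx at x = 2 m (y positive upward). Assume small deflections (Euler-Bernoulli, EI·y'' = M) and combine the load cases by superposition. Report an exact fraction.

θ(2) = -34847/112500000 rad

Load 1 — applied couple M₀=2 kN·m at a=8/3 m (b=L-a=16/3):
  θ_1 = (M₀x²/(2L)+C₁)/EI  [x≤a] with C₁=M₀(3b²-L²)/(6L)=8/9 = (2·2²/(2·8)+(8/9))/50000 = 1/36000 rad
Load 2 — point force P=9 kN at a=16/3 m (b=L-a=8/3):
  θ_2 = -Pb(L²-b²-3x²)/(6LEI)  [x≤a] = -9·(8/3)·(8²-(8/3)²-3·2²)/(6·8·50000) = -101/225000 rad
Load 3 — point force P=-2 kN at a=24/5 m (b=L-a=16/5):
  θ_3 = -Pb(L²-b²-3x²)/(6LEI)  [x≤a] = -(-2)·(16/5)·(8²-(16/5)²-3·2²)/(6·8·50000) = 87/781250 rad
Superposition: θ = Σ θ_i = -34847/112500000 rad ≈ -0.000310 rad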